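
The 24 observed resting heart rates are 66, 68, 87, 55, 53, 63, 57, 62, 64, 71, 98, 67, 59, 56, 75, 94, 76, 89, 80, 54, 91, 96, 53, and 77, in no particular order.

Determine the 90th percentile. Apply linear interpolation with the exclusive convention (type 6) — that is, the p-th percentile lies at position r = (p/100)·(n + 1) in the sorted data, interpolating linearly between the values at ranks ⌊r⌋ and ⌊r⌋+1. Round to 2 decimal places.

95.00

Sorted: 53, 53, 54, 55, 56, 57, 59, 62, 63, 64, 66, 67, 68, 71, 75, 76, 77, 80, 87, 89, 91, 94, 96, 98.
n = 24.
r = (90/100)·(24 + 1) = 22.5.
Rank 22 is 94 and rank 23 is 96.
Interpolate: 94 + 0.5·(96 − 94) = 94 + 0.5·2 = 95.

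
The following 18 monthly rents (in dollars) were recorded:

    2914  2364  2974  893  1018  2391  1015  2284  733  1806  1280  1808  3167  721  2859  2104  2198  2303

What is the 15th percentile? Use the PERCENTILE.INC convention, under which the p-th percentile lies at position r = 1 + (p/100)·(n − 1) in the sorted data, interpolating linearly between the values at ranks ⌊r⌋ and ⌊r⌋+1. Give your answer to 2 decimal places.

960.10

Sorted: 721, 733, 893, 1015, 1018, 1280, 1806, 1808, 2104, 2198, 2284, 2303, 2364, 2391, 2859, 2914, 2974, 3167.
n = 18.
r = 1 + (15/100)·(18 − 1) = 1 + 2.55 = 3.55.
Rank 3 is 893 and rank 4 is 1015.
Interpolate: 893 + 0.55·(1015 − 893) = 893 + 0.55·122 = 960.1.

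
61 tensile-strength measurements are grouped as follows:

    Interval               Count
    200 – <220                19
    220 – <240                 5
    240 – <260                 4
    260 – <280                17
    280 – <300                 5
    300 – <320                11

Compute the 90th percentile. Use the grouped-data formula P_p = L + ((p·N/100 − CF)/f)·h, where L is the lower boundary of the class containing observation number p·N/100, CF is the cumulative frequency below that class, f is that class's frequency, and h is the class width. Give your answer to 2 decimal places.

308.91

N = 61; target position k = 90/100 · 61 = 54.9.
Cumulative frequencies: 19, 24, 28, 45, 50, 61.
Observation 54.9 falls in the class 300 – <320.
L = 300, CF = 50, f = 11, h = 20.
P90 = 300 + ((54.9 − 50)/11)·20 = 300 + 8.90909 = 308.909.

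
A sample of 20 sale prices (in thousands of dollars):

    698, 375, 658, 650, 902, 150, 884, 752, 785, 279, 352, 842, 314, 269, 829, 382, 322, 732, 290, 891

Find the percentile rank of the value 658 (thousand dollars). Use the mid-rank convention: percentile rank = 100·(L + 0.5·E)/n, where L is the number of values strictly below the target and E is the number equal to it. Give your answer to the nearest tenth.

Sorted: 150, 269, 279, 290, 314, 322, 352, 375, 382, 650, 658, 698, 732, 752, 785, 829, 842, 884, 891, 902.
Count below 658: L = 10; count equal: E = 1; n = 20.
Percentile rank = 100·(10 + 0.5·1)/20 = 100·10.5/20 = 52.5.

52.5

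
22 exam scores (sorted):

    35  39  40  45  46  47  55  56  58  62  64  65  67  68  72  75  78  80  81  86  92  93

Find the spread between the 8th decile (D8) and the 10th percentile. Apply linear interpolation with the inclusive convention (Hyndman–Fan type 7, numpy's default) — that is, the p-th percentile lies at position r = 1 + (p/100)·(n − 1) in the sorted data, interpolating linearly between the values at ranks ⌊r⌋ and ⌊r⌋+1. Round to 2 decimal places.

n = 22.
P10: r = 3.1; ranks 3–4 are 40, 45; interpolating gives 40.5.
P80: r = 17.8; ranks 17–18 are 78, 80; interpolating gives 79.6.
Difference: 79.6 − 40.5 = 39.1.

39.10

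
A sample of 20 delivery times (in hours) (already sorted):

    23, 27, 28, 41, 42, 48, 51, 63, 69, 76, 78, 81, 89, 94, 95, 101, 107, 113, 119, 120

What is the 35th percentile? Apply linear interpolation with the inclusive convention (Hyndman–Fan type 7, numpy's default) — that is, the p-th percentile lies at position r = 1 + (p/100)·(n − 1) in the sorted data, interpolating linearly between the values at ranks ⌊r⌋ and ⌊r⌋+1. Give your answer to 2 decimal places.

n = 20.
r = 1 + (35/100)·(20 − 1) = 1 + 6.65 = 7.65.
Rank 7 is 51 and rank 8 is 63.
Interpolate: 51 + 0.65·(63 − 51) = 51 + 0.65·12 = 58.8.

58.80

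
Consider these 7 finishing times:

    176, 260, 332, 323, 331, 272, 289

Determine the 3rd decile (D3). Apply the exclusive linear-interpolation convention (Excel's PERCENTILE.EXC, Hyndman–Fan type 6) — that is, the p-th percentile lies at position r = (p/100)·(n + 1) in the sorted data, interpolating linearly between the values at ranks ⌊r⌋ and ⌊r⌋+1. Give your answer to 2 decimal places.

264.80

Sorted: 176, 260, 272, 289, 323, 331, 332.
n = 7.
r = (30/100)·(7 + 1) = 2.4.
Rank 2 is 260 and rank 3 is 272.
Interpolate: 260 + 0.4·(272 − 260) = 260 + 0.4·12 = 264.8.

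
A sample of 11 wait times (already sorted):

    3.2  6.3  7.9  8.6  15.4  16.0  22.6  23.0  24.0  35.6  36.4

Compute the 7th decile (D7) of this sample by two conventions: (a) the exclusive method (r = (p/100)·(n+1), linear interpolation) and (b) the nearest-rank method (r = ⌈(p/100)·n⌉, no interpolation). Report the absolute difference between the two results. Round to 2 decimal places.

n = 11.
(a) r = 8.4; between ranks 8 (23.0) and 9 (24.0): 23.4.
(b) the nearest-rank method: rank 8 → 23.
|23.4 − 23| = 0.4.

0.40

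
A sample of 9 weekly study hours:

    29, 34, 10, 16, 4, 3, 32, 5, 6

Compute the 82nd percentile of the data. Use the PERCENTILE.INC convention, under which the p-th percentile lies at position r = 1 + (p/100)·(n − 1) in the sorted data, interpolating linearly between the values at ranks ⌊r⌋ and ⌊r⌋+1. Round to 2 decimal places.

30.68

Sorted: 3, 4, 5, 6, 10, 16, 29, 32, 34.
n = 9.
r = 1 + (82/100)·(9 − 1) = 1 + 6.56 = 7.56.
Rank 7 is 29 and rank 8 is 32.
Interpolate: 29 + 0.56·(32 − 29) = 29 + 0.56·3 = 30.68.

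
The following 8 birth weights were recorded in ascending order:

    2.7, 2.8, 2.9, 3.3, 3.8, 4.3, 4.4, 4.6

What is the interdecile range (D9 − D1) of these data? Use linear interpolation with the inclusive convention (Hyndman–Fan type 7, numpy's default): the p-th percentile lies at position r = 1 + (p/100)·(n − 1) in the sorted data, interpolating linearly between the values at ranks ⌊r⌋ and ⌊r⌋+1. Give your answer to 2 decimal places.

n = 8.
P10: r = 1.7; ranks 1–2 are 2.7, 2.8; interpolating gives 2.77.
P90: r = 7.3; ranks 7–8 are 4.4, 4.6; interpolating gives 4.46.
Difference: 4.46 − 2.77 = 1.69.

1.69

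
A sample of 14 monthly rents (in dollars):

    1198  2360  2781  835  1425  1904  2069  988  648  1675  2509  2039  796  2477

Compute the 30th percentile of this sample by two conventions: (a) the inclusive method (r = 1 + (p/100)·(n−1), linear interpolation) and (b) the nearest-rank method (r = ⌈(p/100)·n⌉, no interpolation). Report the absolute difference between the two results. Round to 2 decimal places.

21.00

Sorted: 648, 796, 835, 988, 1198, 1425, 1675, 1904, 2039, 2069, 2360, 2477, 2509, 2781.
n = 14.
(a) r = 4.9; between ranks 4 (988) and 5 (1198): 1177.
(b) the nearest-rank method: rank 5 → 1198.
|1177 − 1198| = 21.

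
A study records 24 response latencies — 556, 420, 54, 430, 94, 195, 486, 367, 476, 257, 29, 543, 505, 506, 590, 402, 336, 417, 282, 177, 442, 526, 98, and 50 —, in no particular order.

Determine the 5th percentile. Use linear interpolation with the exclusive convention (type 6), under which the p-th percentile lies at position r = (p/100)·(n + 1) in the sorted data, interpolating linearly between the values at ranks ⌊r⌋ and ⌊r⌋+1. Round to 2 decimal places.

34.25

Sorted: 29, 50, 54, 94, 98, 177, 195, 257, 282, 336, 367, 402, 417, 420, 430, 442, 476, 486, 505, 506, 526, 543, 556, 590.
n = 24.
r = (5/100)·(24 + 1) = 1.25.
Rank 1 is 29 and rank 2 is 50.
Interpolate: 29 + 0.25·(50 − 29) = 29 + 0.25·21 = 34.25.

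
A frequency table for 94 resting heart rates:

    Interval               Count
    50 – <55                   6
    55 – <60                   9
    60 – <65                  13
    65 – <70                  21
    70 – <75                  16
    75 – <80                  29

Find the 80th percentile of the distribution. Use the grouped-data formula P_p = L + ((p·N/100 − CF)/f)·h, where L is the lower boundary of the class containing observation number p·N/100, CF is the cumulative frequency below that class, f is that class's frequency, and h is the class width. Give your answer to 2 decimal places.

76.76

N = 94; target position k = 80/100 · 94 = 75.2.
Cumulative frequencies: 6, 15, 28, 49, 65, 94.
Observation 75.2 falls in the class 75 – <80.
L = 75, CF = 65, f = 29, h = 5.
P80 = 75 + ((75.2 − 65)/29)·5 = 75 + 1.75862 = 76.7586.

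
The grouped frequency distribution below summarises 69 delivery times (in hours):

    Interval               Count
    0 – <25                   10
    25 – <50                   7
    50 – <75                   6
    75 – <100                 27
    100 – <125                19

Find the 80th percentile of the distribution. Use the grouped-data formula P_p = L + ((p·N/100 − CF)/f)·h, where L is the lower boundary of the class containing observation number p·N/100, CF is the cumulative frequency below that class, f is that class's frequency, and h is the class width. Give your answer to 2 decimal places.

N = 69; target position k = 80/100 · 69 = 55.2.
Cumulative frequencies: 10, 17, 23, 50, 69.
Observation 55.2 falls in the class 100 – <125.
L = 100, CF = 50, f = 19, h = 25.
P80 = 100 + ((55.2 − 50)/19)·25 = 100 + 6.84211 = 106.842.

106.84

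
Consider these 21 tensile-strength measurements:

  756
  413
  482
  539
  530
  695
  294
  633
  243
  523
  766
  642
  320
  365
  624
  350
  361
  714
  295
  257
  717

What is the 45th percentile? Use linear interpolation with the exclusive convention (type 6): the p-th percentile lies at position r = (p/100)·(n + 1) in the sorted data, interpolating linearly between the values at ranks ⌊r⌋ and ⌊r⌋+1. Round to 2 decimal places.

475.10

Sorted: 243, 257, 294, 295, 320, 350, 361, 365, 413, 482, 523, 530, 539, 624, 633, 642, 695, 714, 717, 756, 766.
n = 21.
r = (45/100)·(21 + 1) = 9.9.
Rank 9 is 413 and rank 10 is 482.
Interpolate: 413 + 0.9·(482 − 413) = 413 + 0.9·69 = 475.1.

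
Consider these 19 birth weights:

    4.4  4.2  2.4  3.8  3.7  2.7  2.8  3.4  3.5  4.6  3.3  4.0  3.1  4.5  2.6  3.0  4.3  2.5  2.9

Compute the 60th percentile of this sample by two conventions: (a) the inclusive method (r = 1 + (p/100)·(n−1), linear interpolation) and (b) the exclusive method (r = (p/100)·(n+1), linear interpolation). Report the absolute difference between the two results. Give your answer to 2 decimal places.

Sorted: 2.4, 2.5, 2.6, 2.7, 2.8, 2.9, 3.0, 3.1, 3.3, 3.4, 3.5, 3.7, 3.8, 4.0, 4.2, 4.3, 4.4, 4.5, 4.6.
n = 19.
(a) r = 11.8; between ranks 11 (3.5) and 12 (3.7): 3.66.
(b) r = 12 → value at rank 12 = 3.7.
|3.66 − 3.7| = 0.04.

0.04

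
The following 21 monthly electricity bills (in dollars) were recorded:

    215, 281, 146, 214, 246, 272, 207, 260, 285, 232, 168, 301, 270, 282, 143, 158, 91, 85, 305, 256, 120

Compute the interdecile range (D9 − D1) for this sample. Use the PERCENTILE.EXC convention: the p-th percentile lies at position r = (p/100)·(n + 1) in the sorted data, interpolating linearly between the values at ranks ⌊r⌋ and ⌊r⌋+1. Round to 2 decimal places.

Sorted: 85, 91, 120, 143, 146, 158, 168, 207, 214, 215, 232, 246, 256, 260, 270, 272, 281, 282, 285, 301, 305.
n = 21.
P10: r = 2.2; ranks 2–3 are 91, 120; interpolating gives 96.8.
P90: r = 19.8; ranks 19–20 are 285, 301; interpolating gives 297.8.
Difference: 297.8 − 96.8 = 201.

201.00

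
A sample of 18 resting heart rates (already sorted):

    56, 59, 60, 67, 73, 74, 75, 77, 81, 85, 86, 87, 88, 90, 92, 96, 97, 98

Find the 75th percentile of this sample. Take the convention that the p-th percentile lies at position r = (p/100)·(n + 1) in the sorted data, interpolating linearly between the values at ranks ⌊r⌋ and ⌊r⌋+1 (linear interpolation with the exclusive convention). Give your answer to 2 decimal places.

90.50

n = 18.
r = (75/100)·(18 + 1) = 14.25.
Rank 14 is 90 and rank 15 is 92.
Interpolate: 90 + 0.25·(92 − 90) = 90 + 0.25·2 = 90.5.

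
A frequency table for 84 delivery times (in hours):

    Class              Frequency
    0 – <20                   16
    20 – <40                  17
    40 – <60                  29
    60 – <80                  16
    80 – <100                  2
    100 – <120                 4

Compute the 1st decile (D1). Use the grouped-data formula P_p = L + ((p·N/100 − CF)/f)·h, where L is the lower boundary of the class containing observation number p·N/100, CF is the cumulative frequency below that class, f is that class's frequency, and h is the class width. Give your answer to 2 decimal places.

N = 84; target position k = 10/100 · 84 = 8.4.
Cumulative frequencies: 16, 33, 62, 78, 80, 84.
Observation 8.4 falls in the class 0 – <20.
L = 0, CF = 0, f = 16, h = 20.
P10 = 0 + ((8.4 − 0)/16)·20 = 0 + 10.5 = 10.5.

10.50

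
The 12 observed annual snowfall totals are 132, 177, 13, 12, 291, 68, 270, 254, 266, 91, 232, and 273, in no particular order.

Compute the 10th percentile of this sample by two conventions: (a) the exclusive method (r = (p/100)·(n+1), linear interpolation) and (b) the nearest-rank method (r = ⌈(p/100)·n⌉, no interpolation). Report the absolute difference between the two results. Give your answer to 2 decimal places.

Sorted: 12, 13, 68, 91, 132, 177, 232, 254, 266, 270, 273, 291.
n = 12.
(a) r = 1.3; between ranks 1 (12) and 2 (13): 12.3.
(b) the nearest-rank method: rank 2 → 13.
|12.3 − 13| = 0.7.

0.70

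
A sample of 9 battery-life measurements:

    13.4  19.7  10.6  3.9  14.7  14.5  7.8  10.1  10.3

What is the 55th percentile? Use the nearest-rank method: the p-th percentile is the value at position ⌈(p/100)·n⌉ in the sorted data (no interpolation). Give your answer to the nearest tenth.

10.6

Sorted: 3.9, 7.8, 10.1, 10.3, 10.6, 13.4, 14.5, 14.7, 19.7.
n = 9.
Position = ⌈55/100 · 9⌉ = ⌈4.95⌉ = 5.
The value at rank 5 is 10.6.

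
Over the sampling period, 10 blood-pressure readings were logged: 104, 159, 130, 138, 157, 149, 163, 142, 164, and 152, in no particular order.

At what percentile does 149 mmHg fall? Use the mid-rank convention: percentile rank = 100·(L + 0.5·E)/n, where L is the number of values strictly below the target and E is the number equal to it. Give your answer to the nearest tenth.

45.0

Sorted: 104, 130, 138, 142, 149, 152, 157, 159, 163, 164.
Count below 149: L = 4; count equal: E = 1; n = 10.
Percentile rank = 100·(4 + 0.5·1)/10 = 100·4.5/10 = 45.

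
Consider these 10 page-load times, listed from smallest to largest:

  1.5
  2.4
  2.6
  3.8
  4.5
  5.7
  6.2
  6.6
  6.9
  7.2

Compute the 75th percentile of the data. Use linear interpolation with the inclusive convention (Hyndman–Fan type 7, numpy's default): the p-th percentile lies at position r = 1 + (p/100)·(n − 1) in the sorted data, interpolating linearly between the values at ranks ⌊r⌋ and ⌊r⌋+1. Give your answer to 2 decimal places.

6.50

n = 10.
r = 1 + (75/100)·(10 − 1) = 1 + 6.75 = 7.75.
Rank 7 is 6.2 and rank 8 is 6.6.
Interpolate: 6.2 + 0.75·(6.6 − 6.2) = 6.2 + 0.75·0.4 = 6.5.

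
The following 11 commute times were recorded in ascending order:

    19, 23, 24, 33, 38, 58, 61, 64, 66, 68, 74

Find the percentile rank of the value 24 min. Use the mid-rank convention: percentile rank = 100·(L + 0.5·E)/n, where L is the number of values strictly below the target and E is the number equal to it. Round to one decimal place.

22.7

Count below 24: L = 2; count equal: E = 1; n = 11.
Percentile rank = 100·(2 + 0.5·1)/11 = 100·2.5/11 = 22.73.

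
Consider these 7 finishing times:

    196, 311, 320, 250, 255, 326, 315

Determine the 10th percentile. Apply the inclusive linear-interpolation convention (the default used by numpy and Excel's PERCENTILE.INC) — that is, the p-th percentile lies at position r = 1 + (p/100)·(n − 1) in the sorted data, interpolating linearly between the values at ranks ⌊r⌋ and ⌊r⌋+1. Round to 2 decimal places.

228.40

Sorted: 196, 250, 255, 311, 315, 320, 326.
n = 7.
r = 1 + (10/100)·(7 − 1) = 1 + 0.6 = 1.6.
Rank 1 is 196 and rank 2 is 250.
Interpolate: 196 + 0.6·(250 − 196) = 196 + 0.6·54 = 228.4.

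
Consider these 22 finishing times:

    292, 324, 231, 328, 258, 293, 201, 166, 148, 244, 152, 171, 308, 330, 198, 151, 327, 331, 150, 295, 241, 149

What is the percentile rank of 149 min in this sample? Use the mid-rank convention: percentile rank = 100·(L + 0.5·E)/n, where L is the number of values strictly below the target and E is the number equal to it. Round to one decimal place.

Sorted: 148, 149, 150, 151, 152, 166, 171, 198, 201, 231, 241, 244, 258, 292, 293, 295, 308, 324, 327, 328, 330, 331.
Count below 149: L = 1; count equal: E = 1; n = 22.
Percentile rank = 100·(1 + 0.5·1)/22 = 100·1.5/22 = 6.818.

6.8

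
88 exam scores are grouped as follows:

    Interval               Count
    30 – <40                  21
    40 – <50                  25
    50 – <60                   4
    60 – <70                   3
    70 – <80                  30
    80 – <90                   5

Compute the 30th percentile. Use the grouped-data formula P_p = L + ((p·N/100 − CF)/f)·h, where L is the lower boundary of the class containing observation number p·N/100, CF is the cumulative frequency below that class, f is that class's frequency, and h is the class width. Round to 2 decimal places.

N = 88; target position k = 30/100 · 88 = 26.4.
Cumulative frequencies: 21, 46, 50, 53, 83, 88.
Observation 26.4 falls in the class 40 – <50.
L = 40, CF = 21, f = 25, h = 10.
P30 = 40 + ((26.4 − 21)/25)·10 = 40 + 2.16 = 42.16.

42.16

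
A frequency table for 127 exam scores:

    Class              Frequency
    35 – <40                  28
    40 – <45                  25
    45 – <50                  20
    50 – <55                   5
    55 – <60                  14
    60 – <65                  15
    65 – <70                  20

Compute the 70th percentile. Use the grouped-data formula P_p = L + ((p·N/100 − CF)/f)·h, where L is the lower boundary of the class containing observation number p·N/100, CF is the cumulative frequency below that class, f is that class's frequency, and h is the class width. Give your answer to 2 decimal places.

N = 127; target position k = 70/100 · 127 = 88.9.
Cumulative frequencies: 28, 53, 73, 78, 92, 107, 127.
Observation 88.9 falls in the class 55 – <60.
L = 55, CF = 78, f = 14, h = 5.
P70 = 55 + ((88.9 − 78)/14)·5 = 55 + 3.89286 = 58.8929.

58.89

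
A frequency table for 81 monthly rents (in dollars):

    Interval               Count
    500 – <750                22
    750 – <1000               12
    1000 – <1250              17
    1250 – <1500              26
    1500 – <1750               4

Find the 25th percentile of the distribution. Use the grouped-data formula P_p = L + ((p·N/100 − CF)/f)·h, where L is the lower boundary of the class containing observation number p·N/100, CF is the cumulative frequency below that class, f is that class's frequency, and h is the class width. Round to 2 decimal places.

730.11

N = 81; target position k = 25/100 · 81 = 20.25.
Cumulative frequencies: 22, 34, 51, 77, 81.
Observation 20.25 falls in the class 500 – <750.
L = 500, CF = 0, f = 22, h = 250.
P25 = 500 + ((20.25 − 0)/22)·250 = 500 + 230.114 = 730.114.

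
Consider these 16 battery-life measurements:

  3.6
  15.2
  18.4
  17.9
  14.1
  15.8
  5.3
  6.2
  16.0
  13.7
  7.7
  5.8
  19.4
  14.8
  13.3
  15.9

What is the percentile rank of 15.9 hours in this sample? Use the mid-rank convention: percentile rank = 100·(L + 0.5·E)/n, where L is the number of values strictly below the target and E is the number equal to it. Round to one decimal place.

71.9

Sorted: 3.6, 5.3, 5.8, 6.2, 7.7, 13.3, 13.7, 14.1, 14.8, 15.2, 15.8, 15.9, 16.0, 17.9, 18.4, 19.4.
Count below 15.9: L = 11; count equal: E = 1; n = 16.
Percentile rank = 100·(11 + 0.5·1)/16 = 100·11.5/16 = 71.88.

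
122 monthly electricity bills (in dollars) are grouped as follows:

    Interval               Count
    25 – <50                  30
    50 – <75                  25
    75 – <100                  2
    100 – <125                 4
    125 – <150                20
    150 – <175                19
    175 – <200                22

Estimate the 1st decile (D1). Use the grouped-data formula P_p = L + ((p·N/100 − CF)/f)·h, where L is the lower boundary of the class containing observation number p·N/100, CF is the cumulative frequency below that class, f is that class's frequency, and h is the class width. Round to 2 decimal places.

35.17

N = 122; target position k = 10/100 · 122 = 12.2.
Cumulative frequencies: 30, 55, 57, 61, 81, 100, 122.
Observation 12.2 falls in the class 25 – <50.
L = 25, CF = 0, f = 30, h = 25.
P10 = 25 + ((12.2 − 0)/30)·25 = 25 + 10.1667 = 35.1667.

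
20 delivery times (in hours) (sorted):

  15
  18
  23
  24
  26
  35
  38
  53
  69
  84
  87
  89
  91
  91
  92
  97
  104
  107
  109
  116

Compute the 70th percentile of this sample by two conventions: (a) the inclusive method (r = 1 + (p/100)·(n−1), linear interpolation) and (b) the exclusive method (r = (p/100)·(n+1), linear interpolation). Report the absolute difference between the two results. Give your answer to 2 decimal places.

n = 20.
(a) r = 14.3; between ranks 14 (91) and 15 (92): 91.3.
(b) r = 14.7; between ranks 14 (91) and 15 (92): 91.7.
|91.3 − 91.7| = 0.4.

0.40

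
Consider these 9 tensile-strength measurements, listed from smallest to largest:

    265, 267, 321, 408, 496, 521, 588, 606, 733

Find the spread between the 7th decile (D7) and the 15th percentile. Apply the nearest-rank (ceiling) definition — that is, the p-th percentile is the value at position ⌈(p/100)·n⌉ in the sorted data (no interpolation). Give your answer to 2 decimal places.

n = 9.
P15: rank ⌈15/100·9⌉ = 2 → 267.
P70: rank ⌈70/100·9⌉ = 7 → 588.
Difference: 588 − 267 = 321.

321.00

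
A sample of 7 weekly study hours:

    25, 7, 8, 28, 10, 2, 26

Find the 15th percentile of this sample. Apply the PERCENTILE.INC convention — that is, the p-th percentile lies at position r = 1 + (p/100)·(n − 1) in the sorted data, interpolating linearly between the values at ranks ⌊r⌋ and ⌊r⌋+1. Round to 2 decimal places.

6.50

Sorted: 2, 7, 8, 10, 25, 26, 28.
n = 7.
r = 1 + (15/100)·(7 − 1) = 1 + 0.9 = 1.9.
Rank 1 is 2 and rank 2 is 7.
Interpolate: 2 + 0.9·(7 − 2) = 2 + 0.9·5 = 6.5.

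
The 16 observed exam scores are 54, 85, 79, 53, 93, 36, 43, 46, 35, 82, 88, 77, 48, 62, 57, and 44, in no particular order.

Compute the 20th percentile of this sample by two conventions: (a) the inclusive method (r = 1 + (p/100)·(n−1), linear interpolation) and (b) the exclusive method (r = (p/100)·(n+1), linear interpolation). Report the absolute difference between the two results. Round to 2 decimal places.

0.60

Sorted: 35, 36, 43, 44, 46, 48, 53, 54, 57, 62, 77, 79, 82, 85, 88, 93.
n = 16.
(a) r = 4 → value at rank 4 = 44.
(b) r = 3.4; between ranks 3 (43) and 4 (44): 43.4.
|44 − 43.4| = 0.6.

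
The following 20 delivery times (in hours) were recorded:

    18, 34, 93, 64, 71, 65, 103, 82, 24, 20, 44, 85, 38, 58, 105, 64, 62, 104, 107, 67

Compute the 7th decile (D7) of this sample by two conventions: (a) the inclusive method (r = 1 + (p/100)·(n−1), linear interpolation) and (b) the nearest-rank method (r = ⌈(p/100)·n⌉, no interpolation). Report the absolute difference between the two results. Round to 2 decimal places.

Sorted: 18, 20, 24, 34, 38, 44, 58, 62, 64, 64, 65, 67, 71, 82, 85, 93, 103, 104, 105, 107.
n = 20.
(a) r = 14.3; between ranks 14 (82) and 15 (85): 82.9.
(b) the nearest-rank method: rank 14 → 82.
|82.9 − 82| = 0.9.

0.90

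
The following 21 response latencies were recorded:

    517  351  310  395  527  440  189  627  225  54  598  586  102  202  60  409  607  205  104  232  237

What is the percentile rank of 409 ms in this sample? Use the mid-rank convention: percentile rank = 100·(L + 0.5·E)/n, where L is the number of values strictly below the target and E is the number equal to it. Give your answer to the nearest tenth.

64.3

Sorted: 54, 60, 102, 104, 189, 202, 205, 225, 232, 237, 310, 351, 395, 409, 440, 517, 527, 586, 598, 607, 627.
Count below 409: L = 13; count equal: E = 1; n = 21.
Percentile rank = 100·(13 + 0.5·1)/21 = 100·13.5/21 = 64.29.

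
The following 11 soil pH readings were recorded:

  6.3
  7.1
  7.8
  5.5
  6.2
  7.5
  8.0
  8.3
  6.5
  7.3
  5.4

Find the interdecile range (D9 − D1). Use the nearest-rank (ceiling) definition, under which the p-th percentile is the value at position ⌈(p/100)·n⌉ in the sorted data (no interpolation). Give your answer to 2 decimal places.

2.50

Sorted: 5.4, 5.5, 6.2, 6.3, 6.5, 7.1, 7.3, 7.5, 7.8, 8.0, 8.3.
n = 11.
P10: rank ⌈10/100·11⌉ = 2 → 5.5.
P90: rank ⌈90/100·11⌉ = 10 → 8.
Difference: 8 − 5.5 = 2.5.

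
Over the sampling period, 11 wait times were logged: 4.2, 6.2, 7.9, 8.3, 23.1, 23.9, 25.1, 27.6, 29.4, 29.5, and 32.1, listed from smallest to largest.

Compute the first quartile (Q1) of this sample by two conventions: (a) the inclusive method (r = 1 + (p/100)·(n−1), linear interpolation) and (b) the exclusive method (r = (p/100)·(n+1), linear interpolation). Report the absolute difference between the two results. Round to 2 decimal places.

0.20

n = 11.
(a) r = 3.5; between ranks 3 (7.9) and 4 (8.3): 8.1.
(b) r = 3 → value at rank 3 = 7.9.
|8.1 − 7.9| = 0.2.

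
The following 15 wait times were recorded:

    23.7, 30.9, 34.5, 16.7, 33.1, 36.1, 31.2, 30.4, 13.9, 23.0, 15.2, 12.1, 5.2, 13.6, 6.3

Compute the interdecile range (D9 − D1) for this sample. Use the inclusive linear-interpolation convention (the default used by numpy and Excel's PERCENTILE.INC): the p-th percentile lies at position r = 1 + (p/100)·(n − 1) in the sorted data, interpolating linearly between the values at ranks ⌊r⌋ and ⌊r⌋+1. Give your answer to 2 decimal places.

Sorted: 5.2, 6.3, 12.1, 13.6, 13.9, 15.2, 16.7, 23.0, 23.7, 30.4, 30.9, 31.2, 33.1, 34.5, 36.1.
n = 15.
P10: r = 2.4; ranks 2–3 are 6.3, 12.1; interpolating gives 8.62.
P90: r = 13.6; ranks 13–14 are 33.1, 34.5; interpolating gives 33.94.
Difference: 33.94 − 8.62 = 25.32.

25.32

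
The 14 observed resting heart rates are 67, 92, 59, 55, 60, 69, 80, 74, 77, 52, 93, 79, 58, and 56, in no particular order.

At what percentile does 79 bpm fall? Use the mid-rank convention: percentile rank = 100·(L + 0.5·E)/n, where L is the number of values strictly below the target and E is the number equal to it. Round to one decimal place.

75.0

Sorted: 52, 55, 56, 58, 59, 60, 67, 69, 74, 77, 79, 80, 92, 93.
Count below 79: L = 10; count equal: E = 1; n = 14.
Percentile rank = 100·(10 + 0.5·1)/14 = 100·10.5/14 = 75.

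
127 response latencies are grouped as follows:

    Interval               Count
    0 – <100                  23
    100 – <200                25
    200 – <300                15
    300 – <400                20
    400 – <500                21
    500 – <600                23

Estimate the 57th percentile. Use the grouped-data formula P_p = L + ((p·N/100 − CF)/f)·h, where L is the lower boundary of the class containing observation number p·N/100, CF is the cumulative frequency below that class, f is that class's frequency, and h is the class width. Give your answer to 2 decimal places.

N = 127; target position k = 57/100 · 127 = 72.39.
Cumulative frequencies: 23, 48, 63, 83, 104, 127.
Observation 72.39 falls in the class 300 – <400.
L = 300, CF = 63, f = 20, h = 100.
P57 = 300 + ((72.39 − 63)/20)·100 = 300 + 46.95 = 346.95.

346.95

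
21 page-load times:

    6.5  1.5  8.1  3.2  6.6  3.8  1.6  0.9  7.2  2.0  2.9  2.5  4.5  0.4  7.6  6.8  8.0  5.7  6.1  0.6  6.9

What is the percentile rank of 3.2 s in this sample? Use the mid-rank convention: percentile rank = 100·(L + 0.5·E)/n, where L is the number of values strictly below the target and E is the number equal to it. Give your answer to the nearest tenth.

40.5

Sorted: 0.4, 0.6, 0.9, 1.5, 1.6, 2.0, 2.5, 2.9, 3.2, 3.8, 4.5, 5.7, 6.1, 6.5, 6.6, 6.8, 6.9, 7.2, 7.6, 8.0, 8.1.
Count below 3.2: L = 8; count equal: E = 1; n = 21.
Percentile rank = 100·(8 + 0.5·1)/21 = 100·8.5/21 = 40.48.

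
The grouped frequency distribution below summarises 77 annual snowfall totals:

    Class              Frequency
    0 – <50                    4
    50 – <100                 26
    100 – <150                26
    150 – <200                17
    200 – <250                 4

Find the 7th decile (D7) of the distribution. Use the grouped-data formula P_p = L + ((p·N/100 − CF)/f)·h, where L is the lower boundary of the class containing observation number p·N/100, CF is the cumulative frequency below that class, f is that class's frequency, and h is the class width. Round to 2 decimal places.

N = 77; target position k = 70/100 · 77 = 53.9.
Cumulative frequencies: 4, 30, 56, 73, 77.
Observation 53.9 falls in the class 100 – <150.
L = 100, CF = 30, f = 26, h = 50.
P70 = 100 + ((53.9 − 30)/26)·50 = 100 + 45.9615 = 145.962.

145.96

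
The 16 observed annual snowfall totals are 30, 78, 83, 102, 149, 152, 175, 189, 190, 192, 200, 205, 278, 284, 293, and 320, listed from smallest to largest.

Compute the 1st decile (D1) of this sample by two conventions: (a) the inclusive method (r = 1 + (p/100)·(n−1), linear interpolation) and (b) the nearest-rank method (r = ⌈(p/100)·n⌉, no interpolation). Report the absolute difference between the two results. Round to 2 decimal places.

2.50

n = 16.
(a) r = 2.5; between ranks 2 (78) and 3 (83): 80.5.
(b) the nearest-rank method: rank 2 → 78.
|80.5 − 78| = 2.5.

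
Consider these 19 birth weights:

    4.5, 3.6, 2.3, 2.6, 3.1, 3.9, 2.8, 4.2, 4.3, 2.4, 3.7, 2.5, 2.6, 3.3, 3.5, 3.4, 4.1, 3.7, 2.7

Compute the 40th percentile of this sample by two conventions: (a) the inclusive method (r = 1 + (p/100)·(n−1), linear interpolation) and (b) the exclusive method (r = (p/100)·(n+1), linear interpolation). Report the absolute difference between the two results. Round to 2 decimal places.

0.04

Sorted: 2.3, 2.4, 2.5, 2.6, 2.6, 2.7, 2.8, 3.1, 3.3, 3.4, 3.5, 3.6, 3.7, 3.7, 3.9, 4.1, 4.2, 4.3, 4.5.
n = 19.
(a) r = 8.2; between ranks 8 (3.1) and 9 (3.3): 3.14.
(b) r = 8 → value at rank 8 = 3.1.
|3.14 − 3.1| = 0.04.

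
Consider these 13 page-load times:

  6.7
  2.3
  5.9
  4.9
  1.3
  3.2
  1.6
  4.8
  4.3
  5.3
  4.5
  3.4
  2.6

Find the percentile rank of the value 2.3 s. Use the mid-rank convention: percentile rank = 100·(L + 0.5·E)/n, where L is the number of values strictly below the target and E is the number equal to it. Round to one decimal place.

19.2

Sorted: 1.3, 1.6, 2.3, 2.6, 3.2, 3.4, 4.3, 4.5, 4.8, 4.9, 5.3, 5.9, 6.7.
Count below 2.3: L = 2; count equal: E = 1; n = 13.
Percentile rank = 100·(2 + 0.5·1)/13 = 100·2.5/13 = 19.23.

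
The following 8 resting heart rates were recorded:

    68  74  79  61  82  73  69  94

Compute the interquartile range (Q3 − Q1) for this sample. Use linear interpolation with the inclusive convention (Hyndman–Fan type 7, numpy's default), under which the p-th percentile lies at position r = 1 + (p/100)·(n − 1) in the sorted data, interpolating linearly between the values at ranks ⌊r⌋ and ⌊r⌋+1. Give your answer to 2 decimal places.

11.00

Sorted: 61, 68, 69, 73, 74, 79, 82, 94.
n = 8.
P25: r = 2.75; ranks 2–3 are 68, 69; interpolating gives 68.75.
P75: r = 6.25; ranks 6–7 are 79, 82; interpolating gives 79.75.
Difference: 79.75 − 68.75 = 11.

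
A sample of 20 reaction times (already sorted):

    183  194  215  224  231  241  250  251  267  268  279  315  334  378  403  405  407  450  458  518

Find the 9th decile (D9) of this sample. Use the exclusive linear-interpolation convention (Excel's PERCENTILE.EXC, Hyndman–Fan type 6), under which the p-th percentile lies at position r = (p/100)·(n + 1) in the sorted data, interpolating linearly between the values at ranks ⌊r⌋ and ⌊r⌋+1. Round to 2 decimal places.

457.20

n = 20.
r = (90/100)·(20 + 1) = 18.9.
Rank 18 is 450 and rank 19 is 458.
Interpolate: 450 + 0.9·(458 − 450) = 450 + 0.9·8 = 457.2.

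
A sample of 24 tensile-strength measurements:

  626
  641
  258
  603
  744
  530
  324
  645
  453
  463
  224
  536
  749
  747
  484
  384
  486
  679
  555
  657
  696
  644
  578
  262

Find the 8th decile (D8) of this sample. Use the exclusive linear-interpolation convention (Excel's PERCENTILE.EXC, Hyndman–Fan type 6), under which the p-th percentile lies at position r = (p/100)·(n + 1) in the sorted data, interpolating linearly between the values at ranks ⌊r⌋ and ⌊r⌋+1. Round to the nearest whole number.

679

Sorted: 224, 258, 262, 324, 384, 453, 463, 484, 486, 530, 536, 555, 578, 603, 626, 641, 644, 645, 657, 679, 696, 744, 747, 749.
n = 24.
r = (80/100)·(24 + 1) = 20.
r is an integer, so P80 is the value at rank 20: 679.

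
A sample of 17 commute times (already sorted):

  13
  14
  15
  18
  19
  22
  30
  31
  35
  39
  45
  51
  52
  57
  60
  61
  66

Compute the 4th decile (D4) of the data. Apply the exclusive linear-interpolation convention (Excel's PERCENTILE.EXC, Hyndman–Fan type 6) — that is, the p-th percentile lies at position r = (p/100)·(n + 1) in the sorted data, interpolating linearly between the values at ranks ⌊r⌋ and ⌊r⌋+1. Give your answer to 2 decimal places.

n = 17.
r = (40/100)·(17 + 1) = 7.2.
Rank 7 is 30 and rank 8 is 31.
Interpolate: 30 + 0.2·(31 − 30) = 30 + 0.2·1 = 30.2.

30.20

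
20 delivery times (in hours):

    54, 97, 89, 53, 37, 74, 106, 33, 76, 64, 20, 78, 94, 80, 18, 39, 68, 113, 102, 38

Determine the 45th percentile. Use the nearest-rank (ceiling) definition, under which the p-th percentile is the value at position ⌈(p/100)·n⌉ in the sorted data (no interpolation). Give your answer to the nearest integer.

64

Sorted: 18, 20, 33, 37, 38, 39, 53, 54, 64, 68, 74, 76, 78, 80, 89, 94, 97, 102, 106, 113.
n = 20.
Position = ⌈45/100 · 20⌉ = ⌈9⌉ = 9.
The value at rank 9 is 64.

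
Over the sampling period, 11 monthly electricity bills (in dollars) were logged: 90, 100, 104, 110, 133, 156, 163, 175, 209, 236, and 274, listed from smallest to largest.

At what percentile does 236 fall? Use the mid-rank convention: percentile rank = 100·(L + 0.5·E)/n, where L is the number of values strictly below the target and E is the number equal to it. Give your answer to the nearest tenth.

Count below 236: L = 9; count equal: E = 1; n = 11.
Percentile rank = 100·(9 + 0.5·1)/11 = 100·9.5/11 = 86.36.

86.4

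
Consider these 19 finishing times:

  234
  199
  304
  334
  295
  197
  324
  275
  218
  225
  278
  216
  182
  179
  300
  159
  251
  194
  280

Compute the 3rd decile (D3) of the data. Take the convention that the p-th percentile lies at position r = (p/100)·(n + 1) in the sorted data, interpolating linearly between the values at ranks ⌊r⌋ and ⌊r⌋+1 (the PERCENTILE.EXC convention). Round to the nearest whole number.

Sorted: 159, 179, 182, 194, 197, 199, 216, 218, 225, 234, 251, 275, 278, 280, 295, 300, 304, 324, 334.
n = 19.
r = (30/100)·(19 + 1) = 6.
r is an integer, so P30 is the value at rank 6: 199.

199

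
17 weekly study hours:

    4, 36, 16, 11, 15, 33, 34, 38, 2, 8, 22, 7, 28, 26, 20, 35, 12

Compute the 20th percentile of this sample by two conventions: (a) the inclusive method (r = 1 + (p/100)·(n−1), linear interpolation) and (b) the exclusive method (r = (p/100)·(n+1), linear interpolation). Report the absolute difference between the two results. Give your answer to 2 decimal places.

Sorted: 2, 4, 7, 8, 11, 12, 15, 16, 20, 22, 26, 28, 33, 34, 35, 36, 38.
n = 17.
(a) r = 4.2; between ranks 4 (8) and 5 (11): 8.6.
(b) r = 3.6; between ranks 3 (7) and 4 (8): 7.6.
|8.6 − 7.6| = 1.

1.00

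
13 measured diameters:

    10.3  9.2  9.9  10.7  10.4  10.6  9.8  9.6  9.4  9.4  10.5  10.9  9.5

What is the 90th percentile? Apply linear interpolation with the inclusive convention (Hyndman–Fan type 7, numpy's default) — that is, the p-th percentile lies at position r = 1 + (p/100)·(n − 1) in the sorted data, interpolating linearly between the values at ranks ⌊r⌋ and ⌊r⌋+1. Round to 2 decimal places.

Sorted: 9.2, 9.4, 9.4, 9.5, 9.6, 9.8, 9.9, 10.3, 10.4, 10.5, 10.6, 10.7, 10.9.
n = 13.
r = 1 + (90/100)·(13 − 1) = 1 + 10.8 = 11.8.
Rank 11 is 10.6 and rank 12 is 10.7.
Interpolate: 10.6 + 0.8·(10.7 − 10.6) = 10.6 + 0.8·0.1 = 10.68.

10.68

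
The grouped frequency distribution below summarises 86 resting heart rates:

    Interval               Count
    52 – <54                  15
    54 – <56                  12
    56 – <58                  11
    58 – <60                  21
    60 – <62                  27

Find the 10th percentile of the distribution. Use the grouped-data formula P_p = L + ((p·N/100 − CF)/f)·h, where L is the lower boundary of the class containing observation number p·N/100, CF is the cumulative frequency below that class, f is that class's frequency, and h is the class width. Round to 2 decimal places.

N = 86; target position k = 10/100 · 86 = 8.6.
Cumulative frequencies: 15, 27, 38, 59, 86.
Observation 8.6 falls in the class 52 – <54.
L = 52, CF = 0, f = 15, h = 2.
P10 = 52 + ((8.6 − 0)/15)·2 = 52 + 1.14667 = 53.1467.

53.15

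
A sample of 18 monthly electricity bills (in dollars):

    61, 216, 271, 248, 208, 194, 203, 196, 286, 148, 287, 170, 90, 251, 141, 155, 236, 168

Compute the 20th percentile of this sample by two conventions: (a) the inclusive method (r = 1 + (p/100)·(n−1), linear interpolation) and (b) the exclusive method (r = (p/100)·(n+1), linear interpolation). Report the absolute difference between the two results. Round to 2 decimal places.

Sorted: 61, 90, 141, 148, 155, 168, 170, 194, 196, 203, 208, 216, 236, 248, 251, 271, 286, 287.
n = 18.
(a) r = 4.4; between ranks 4 (148) and 5 (155): 150.8.
(b) r = 3.8; between ranks 3 (141) and 4 (148): 146.6.
|150.8 − 146.6| = 4.2.

4.20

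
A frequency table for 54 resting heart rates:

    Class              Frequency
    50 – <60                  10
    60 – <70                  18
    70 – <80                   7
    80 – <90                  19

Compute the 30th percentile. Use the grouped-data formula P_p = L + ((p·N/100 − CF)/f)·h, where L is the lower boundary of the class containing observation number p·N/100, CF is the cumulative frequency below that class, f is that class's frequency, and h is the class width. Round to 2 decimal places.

63.44

N = 54; target position k = 30/100 · 54 = 16.2.
Cumulative frequencies: 10, 28, 35, 54.
Observation 16.2 falls in the class 60 – <70.
L = 60, CF = 10, f = 18, h = 10.
P30 = 60 + ((16.2 − 10)/18)·10 = 60 + 3.44444 = 63.4444.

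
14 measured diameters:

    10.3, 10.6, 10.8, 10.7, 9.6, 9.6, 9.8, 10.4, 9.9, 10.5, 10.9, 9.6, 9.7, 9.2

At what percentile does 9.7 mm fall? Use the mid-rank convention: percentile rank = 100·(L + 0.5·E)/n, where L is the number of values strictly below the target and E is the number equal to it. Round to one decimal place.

Sorted: 9.2, 9.6, 9.6, 9.6, 9.7, 9.8, 9.9, 10.3, 10.4, 10.5, 10.6, 10.7, 10.8, 10.9.
Count below 9.7: L = 4; count equal: E = 1; n = 14.
Percentile rank = 100·(4 + 0.5·1)/14 = 100·4.5/14 = 32.14.

32.1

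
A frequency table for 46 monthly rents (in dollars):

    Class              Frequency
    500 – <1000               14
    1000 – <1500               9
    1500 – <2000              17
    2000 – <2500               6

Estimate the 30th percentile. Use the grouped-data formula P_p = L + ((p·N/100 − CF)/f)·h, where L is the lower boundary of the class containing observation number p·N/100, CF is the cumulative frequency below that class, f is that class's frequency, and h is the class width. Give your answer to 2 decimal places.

N = 46; target position k = 30/100 · 46 = 13.8.
Cumulative frequencies: 14, 23, 40, 46.
Observation 13.8 falls in the class 500 – <1000.
L = 500, CF = 0, f = 14, h = 500.
P30 = 500 + ((13.8 − 0)/14)·500 = 500 + 492.857 = 992.857.

992.86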